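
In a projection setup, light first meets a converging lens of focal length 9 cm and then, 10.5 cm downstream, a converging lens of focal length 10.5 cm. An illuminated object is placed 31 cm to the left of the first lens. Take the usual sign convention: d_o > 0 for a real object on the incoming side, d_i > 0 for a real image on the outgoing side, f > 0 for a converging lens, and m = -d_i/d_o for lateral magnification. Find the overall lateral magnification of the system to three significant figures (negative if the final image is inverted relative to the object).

Applying the thin-lens equation to the first lens, 1/9 = 1/31 + 1/d_i1, which gives d_i1 = 12.682 cm.
Its lateral magnification is m_1 = -d_i1/d_o1 = -(12.682)/31 = -0.4091.
This image would form 12.682 cm past lens 1, i.e. 2.182 cm beyond lens 2, so it is a virtual object for lens 2: d_o2 = 10.5 - 12.682 = -2.182 cm.
Applying the thin-lens equation again with f_2 = 10.5 cm and d_o2 = -2.182 cm gives d_i2 = 1.806 cm.
m_2 = -(1.806)/(-2.182) = 0.8280.
Total m = m_1 x m_2 = (-0.4091)(0.8280) = -0.3387.

-0.339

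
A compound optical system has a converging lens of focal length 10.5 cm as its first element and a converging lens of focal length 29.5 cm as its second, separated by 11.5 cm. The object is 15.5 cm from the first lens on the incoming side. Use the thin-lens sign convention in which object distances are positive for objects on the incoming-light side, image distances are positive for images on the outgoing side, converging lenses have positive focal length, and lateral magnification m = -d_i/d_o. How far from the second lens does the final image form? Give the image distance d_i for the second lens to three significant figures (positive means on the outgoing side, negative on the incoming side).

12.3 cm

First lens: d_i1 = 1/(1/10.5 - 1/15.5) = 32.550 cm.
Since 32.550 cm > 11.5 cm, the first image lies past the second lens and serves as a virtual object: d_o2 = L - d_i1 = -21.050 cm.
Second lens: d_i2 = 1/(1/29.5 - 1/(-21.050)) = 12.284 cm.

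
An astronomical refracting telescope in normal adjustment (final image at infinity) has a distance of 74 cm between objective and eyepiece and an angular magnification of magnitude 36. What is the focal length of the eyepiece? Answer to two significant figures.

In normal adjustment the tube length equals f_obj + f_eye and |M| = f_obj/f_eye.
So f_obj = 36 f_eye and 36 f_eye + f_eye = 74 cm, giving f_eye = 74/37 = 2.000 cm and f_obj = 72.000 cm.

2.0 cm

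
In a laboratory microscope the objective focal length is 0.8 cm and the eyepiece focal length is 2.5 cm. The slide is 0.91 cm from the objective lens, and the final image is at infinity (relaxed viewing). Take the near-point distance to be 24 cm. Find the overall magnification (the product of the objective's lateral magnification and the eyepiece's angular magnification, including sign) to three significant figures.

-69.8

Objective: 1/d_i = 1/f_obj - 1/d_o = 1/0.8 - 1/0.91 = 0.15110 cm^-1, so d_i = 6.618 cm.
m_obj = -d_i/d_o = -6.618/0.91 = -7.273.
Eyepiece angular magnification (image at infinity): M_eye = D/f_e = 24/2.5 = 9.600.
Overall M = m_obj x M_eye = (-7.273)(9.600) = -69.82.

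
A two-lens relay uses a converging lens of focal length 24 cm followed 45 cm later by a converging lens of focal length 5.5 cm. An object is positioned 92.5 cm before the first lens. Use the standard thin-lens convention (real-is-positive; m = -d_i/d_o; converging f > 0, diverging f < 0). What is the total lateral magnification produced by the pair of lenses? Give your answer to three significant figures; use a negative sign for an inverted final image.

0.272

Lens 1: 1/d_i1 = 1/f_1 - 1/d_o1 = 1/24 - 1/92.5 = 0.03086 cm^-1, so d_i1 = 32.409 cm.
m_1 = -(32.409)/92.5 = -0.3504.
The intermediate image is 32.409 cm to the right of lens 1, so d_o2 = L - d_i1 = 45 - 32.409 = 12.591 cm.
Lens 2: 1/d_i2 = 1/f_2 - 1/d_o2 = 1/5.5 - 1/(12.591) = 0.10240 cm^-1, so d_i2 = 9.766 cm.
m_2 = -(9.766)/(12.591) = -0.7756.
Overall magnification: m = m_1 m_2 = 0.2717.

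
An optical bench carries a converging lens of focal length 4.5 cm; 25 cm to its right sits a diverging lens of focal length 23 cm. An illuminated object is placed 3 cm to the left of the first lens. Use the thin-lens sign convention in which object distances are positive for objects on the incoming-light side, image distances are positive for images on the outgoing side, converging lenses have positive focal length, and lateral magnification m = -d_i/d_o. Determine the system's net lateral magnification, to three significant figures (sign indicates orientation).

1.21

Lens 1: 1/d_i1 = 1/f_1 - 1/d_o1 = 1/4.5 - 1/3 = -0.11111 cm^-1, so d_i1 = -9.000 cm.
m_1 = -(-9.000)/3 = 3.0000.
With d_i1 < 0 the first image is virtual and lies on the object side; the object distance for lens 2 is d_o2 = 25 - (-9.000) = 34.000 cm.
Lens 2: 1/d_i2 = 1/f_2 - 1/d_o2 = 1/(-23) - 1/(34.000) = -0.07289 cm^-1, so d_i2 = -13.719 cm.
m_2 = -(-13.719)/(34.000) = 0.4035.
Total m = m_1 x m_2 = (3.0000)(0.4035) = 1.2105.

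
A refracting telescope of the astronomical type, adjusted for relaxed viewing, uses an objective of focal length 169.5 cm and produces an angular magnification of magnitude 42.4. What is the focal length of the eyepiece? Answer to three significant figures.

|M| = f_obj/f_eye, so f_eye = f_obj/|M| = 169.5/42.4 = 3.998 cm.

4.00 cm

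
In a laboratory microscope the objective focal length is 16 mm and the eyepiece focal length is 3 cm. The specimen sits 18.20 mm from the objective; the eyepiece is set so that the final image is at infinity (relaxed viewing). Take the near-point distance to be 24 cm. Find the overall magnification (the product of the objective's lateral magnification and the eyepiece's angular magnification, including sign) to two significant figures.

-58

Convert to cm: f_obj = 16 mm = 1.6 cm; d_o = 18.20 mm = 1.82 cm.
Objective: 1/d_i = 1/f_obj - 1/d_o = 1/1.6 - 1/1.82 = 0.07555 cm^-1, so d_i = 13.236 cm.
m_obj = -d_i/d_o = -13.236/1.82 = -7.273.
Eyepiece angular magnification (image at infinity): M_eye = D/f_e = 24/3 = 8.000.
Overall M = m_obj x M_eye = (-7.273)(8.000) = -58.18.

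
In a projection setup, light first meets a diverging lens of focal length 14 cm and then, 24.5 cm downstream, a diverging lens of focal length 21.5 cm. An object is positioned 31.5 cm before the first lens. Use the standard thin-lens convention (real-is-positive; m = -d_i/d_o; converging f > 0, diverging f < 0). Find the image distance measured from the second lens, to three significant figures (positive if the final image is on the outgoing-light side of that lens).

Applying the thin-lens equation to the first lens, 1/(-14) = 1/31.5 + 1/d_i1, which gives d_i1 = -9.692 cm.
The intermediate image is virtual, 9.692 cm to the left of lens 1, so d_o2 = L - d_i1 = 24.5 - (-9.692) = 34.192 cm.
Applying the thin-lens equation again with f_2 = -21.5 cm and d_o2 = 34.192 cm gives d_i2 = -13.200 cm.

-13.2 cm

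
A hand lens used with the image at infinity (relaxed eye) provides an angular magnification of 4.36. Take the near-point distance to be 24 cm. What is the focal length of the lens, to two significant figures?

5.5 cm

For the image at infinity, M = D/f.
f = D/M = 24/4.36 = 5.505 cm.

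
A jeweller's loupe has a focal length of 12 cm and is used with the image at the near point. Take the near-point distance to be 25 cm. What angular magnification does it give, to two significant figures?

3.1

M = 1 + D/f = 1 + 25/12 = 3.083.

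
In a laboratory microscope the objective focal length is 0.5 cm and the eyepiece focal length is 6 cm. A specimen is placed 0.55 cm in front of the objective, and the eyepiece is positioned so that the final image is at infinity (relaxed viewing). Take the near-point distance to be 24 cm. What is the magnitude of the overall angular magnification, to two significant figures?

40

Objective: 1/d_i = 1/f_obj - 1/d_o = 1/0.5 - 1/0.55 = 0.18182 cm^-1, so d_i = 5.500 cm.
m_obj = -d_i/d_o = -5.500/0.55 = -10.000.
Eyepiece angular magnification (image at infinity): M_eye = D/f_e = 24/6 = 4.000.
Overall M = m_obj x M_eye = (-10.000)(4.000) = -40.00.
|M| = 40.00.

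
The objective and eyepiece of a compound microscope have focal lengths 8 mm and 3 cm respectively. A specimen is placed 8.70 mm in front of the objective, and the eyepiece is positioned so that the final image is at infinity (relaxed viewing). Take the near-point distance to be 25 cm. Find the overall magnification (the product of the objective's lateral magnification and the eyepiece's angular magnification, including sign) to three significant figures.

Convert to cm: f_obj = 8 mm = 0.8 cm; d_o = 8.70 mm = 0.87 cm.
Objective: 1/d_i = 1/f_obj - 1/d_o = 1/0.8 - 1/0.87 = 0.10057 cm^-1, so d_i = 9.943 cm.
m_obj = -d_i/d_o = -9.943/0.87 = -11.429.
Eyepiece angular magnification (image at infinity): M_eye = D/f_e = 25/3 = 8.333.
Overall M = m_obj x M_eye = (-11.429)(8.333) = -95.24.

-95.2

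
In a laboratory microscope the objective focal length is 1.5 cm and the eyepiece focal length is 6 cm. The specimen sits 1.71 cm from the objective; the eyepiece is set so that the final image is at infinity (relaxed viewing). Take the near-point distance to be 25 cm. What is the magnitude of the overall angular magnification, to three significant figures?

Objective: 1/d_i = 1/f_obj - 1/d_o = 1/1.5 - 1/1.71 = 0.08187 cm^-1, so d_i = 12.214 cm.
m_obj = -d_i/d_o = -12.214/1.71 = -7.143.
Eyepiece angular magnification (image at infinity): M_eye = D/f_e = 25/6 = 4.167.
Overall M = m_obj x M_eye = (-7.143)(4.167) = -29.76.
|M| = 29.76.

29.8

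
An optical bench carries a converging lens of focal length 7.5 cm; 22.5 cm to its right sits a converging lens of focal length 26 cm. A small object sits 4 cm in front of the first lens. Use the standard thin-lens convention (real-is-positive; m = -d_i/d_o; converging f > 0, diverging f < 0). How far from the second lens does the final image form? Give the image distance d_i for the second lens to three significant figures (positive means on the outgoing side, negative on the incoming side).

159 cm

Applying the thin-lens equation to the first lens, 1/7.5 = 1/4 + 1/d_i1, which gives d_i1 = -8.571 cm.
The intermediate image is virtual, 8.571 cm to the left of lens 1, so d_o2 = L - d_i1 = 22.5 - (-8.571) = 31.071 cm.
Applying the thin-lens equation again with f_2 = 26 cm and d_o2 = 31.071 cm gives d_i2 = 159.296 cm.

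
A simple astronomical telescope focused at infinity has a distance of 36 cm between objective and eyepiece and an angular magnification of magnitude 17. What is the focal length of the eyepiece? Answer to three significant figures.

In normal adjustment the tube length equals f_obj + f_eye and |M| = f_obj/f_eye.
So f_obj = 17 f_eye and 17 f_eye + f_eye = 36 cm, giving f_eye = 36/18 = 2.000 cm and f_obj = 34.000 cm.

2.00 cm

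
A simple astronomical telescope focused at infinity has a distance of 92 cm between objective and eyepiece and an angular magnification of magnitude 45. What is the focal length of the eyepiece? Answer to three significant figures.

In normal adjustment the tube length equals f_obj + f_eye and |M| = f_obj/f_eye.
So f_obj = 45 f_eye and 45 f_eye + f_eye = 92 cm, giving f_eye = 92/46 = 2.000 cm and f_obj = 90.000 cm.

2.00 cm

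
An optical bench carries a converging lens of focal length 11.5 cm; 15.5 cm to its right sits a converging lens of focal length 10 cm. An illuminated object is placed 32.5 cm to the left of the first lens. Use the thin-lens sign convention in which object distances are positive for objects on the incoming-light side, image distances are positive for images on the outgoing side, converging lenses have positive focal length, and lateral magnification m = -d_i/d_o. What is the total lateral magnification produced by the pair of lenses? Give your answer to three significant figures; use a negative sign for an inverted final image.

-0.445

Lens 1: 1/d_i1 = 1/f_1 - 1/d_o1 = 1/11.5 - 1/32.5 = 0.05619 cm^-1, so d_i1 = 17.798 cm.
m_1 = -(17.798)/32.5 = -0.5476.
This image would form 17.798 cm past lens 1, i.e. 2.298 cm beyond lens 2, so it is a virtual object for lens 2: d_o2 = 15.5 - 17.798 = -2.298 cm.
Lens 2: 1/d_i2 = 1/f_2 - 1/d_o2 = 1/10 - 1/(-2.298) = 0.53523 cm^-1, so d_i2 = 1.868 cm.
m_2 = -(1.868)/(-2.298) = 0.8132.
Total m = m_1 x m_2 = (-0.5476)(0.8132) = -0.4453.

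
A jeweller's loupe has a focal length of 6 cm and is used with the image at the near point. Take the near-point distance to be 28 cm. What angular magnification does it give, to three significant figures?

5.67

M = 1 + D/f = 1 + 28/6 = 5.667.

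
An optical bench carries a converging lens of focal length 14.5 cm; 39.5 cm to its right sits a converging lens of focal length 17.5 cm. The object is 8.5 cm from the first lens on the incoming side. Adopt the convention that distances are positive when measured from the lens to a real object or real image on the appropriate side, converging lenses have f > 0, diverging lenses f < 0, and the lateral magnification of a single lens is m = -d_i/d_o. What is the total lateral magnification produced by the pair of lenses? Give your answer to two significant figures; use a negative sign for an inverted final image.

-0.99

Lens 1: 1/d_i1 = 1/f_1 - 1/d_o1 = 1/14.5 - 1/8.5 = -0.04868 cm^-1, so d_i1 = -20.542 cm.
m_1 = -(-20.542)/8.5 = 2.4167.
The intermediate image is virtual, 20.542 cm to the left of lens 1, so d_o2 = L - d_i1 = 39.5 - (-20.542) = 60.042 cm.
Lens 2: 1/d_i2 = 1/f_2 - 1/d_o2 = 1/17.5 - 1/(60.042) = 0.04049 cm^-1, so d_i2 = 24.699 cm.
m_2 = -(24.699)/(60.042) = -0.4114.
Total m = m_1 x m_2 = (2.4167)(-0.4114) = -0.9941.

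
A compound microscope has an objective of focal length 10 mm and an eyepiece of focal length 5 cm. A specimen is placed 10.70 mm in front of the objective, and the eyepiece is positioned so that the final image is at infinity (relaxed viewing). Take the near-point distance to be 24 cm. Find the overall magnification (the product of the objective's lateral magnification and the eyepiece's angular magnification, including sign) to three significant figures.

-68.6

Convert to cm: f_obj = 10 mm = 1 cm; d_o = 10.70 mm = 1.07 cm.
Objective: 1/d_i = 1/f_obj - 1/d_o = 1/1 - 1/1.07 = 0.06542 cm^-1, so d_i = 15.286 cm.
m_obj = -d_i/d_o = -15.286/1.07 = -14.286.
Eyepiece angular magnification (image at infinity): M_eye = D/f_e = 24/5 = 4.800.
Overall M = m_obj x M_eye = (-14.286)(4.800) = -68.57.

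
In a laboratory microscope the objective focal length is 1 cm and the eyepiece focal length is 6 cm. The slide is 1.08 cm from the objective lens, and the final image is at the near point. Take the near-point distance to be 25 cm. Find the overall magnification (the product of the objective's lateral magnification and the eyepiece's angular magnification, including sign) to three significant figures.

-64.6

Objective: 1/d_i = 1/f_obj - 1/d_o = 1/1 - 1/1.08 = 0.07407 cm^-1, so d_i = 13.500 cm.
m_obj = -d_i/d_o = -13.500/1.08 = -12.500.
Eyepiece angular magnification (image at near point): M_eye = 1 + D/f_e = 1 + 25/6 = 5.167.
Overall M = m_obj x M_eye = (-12.500)(5.167) = -64.58.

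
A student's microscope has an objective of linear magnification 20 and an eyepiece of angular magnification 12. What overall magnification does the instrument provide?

240

The overall magnification of a compound microscope is the product of the objective and eyepiece magnifications:
M = M_obj x M_eye = 20 x 12 = 240.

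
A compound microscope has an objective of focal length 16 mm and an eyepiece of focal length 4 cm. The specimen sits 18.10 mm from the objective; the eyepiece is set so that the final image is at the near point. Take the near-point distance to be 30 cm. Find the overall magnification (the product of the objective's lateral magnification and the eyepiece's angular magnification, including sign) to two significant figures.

Convert to cm: f_obj = 16 mm = 1.6 cm; d_o = 18.10 mm = 1.81 cm.
Objective: 1/d_i = 1/f_obj - 1/d_o = 1/1.6 - 1/1.81 = 0.07251 cm^-1, so d_i = 13.790 cm.
m_obj = -d_i/d_o = -13.790/1.81 = -7.619.
Eyepiece angular magnification (image at near point): M_eye = 1 + D/f_e = 1 + 30/4 = 8.500.
Overall M = m_obj x M_eye = (-7.619)(8.500) = -64.76.

-65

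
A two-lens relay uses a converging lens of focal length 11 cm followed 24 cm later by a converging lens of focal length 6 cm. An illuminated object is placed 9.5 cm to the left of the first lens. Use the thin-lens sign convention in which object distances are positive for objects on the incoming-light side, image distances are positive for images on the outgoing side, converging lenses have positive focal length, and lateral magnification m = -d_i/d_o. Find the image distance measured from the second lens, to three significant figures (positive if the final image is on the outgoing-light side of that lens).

Applying the thin-lens equation to the first lens, 1/11 = 1/9.5 + 1/d_i1, which gives d_i1 = -69.667 cm.
The intermediate image is virtual, 69.667 cm to the left of lens 1, so d_o2 = L - d_i1 = 24 - (-69.667) = 93.667 cm.
Applying the thin-lens equation again with f_2 = 6 cm and d_o2 = 93.667 cm gives d_i2 = 6.411 cm.

6.41 cm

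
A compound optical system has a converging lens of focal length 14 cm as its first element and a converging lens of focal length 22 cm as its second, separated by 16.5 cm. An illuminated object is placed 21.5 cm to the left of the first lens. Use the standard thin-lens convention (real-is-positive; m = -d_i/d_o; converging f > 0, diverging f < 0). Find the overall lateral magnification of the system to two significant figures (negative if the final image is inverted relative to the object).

First lens: d_i1 = 1/(1/14 - 1/21.5) = 40.133 cm.
m_1 = -(40.133)/21.5 = -1.8667.
Since 40.133 cm > 16.5 cm, the first image lies past the second lens and serves as a virtual object: d_o2 = L - d_i1 = -23.633 cm.
Second lens: d_i2 = 1/(1/22 - 1/(-23.633)) = 11.394 cm.
m_2 = -(11.394)/(-23.633) = 0.4821.
Overall magnification: m = m_1 m_2 = -0.8999.

-0.90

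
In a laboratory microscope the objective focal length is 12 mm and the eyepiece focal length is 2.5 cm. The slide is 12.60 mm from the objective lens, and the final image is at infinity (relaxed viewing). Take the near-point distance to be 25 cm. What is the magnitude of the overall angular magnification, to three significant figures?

200

Convert to cm: f_obj = 12 mm = 1.2 cm; d_o = 12.60 mm = 1.26 cm.
Objective: 1/d_i = 1/f_obj - 1/d_o = 1/1.2 - 1/1.26 = 0.03968 cm^-1, so d_i = 25.200 cm.
m_obj = -d_i/d_o = -25.200/1.26 = -20.000.
Eyepiece angular magnification (image at infinity): M_eye = D/f_e = 25/2.5 = 10.000.
Overall M = m_obj x M_eye = (-20.000)(10.000) = -200.00.
|M| = 200.00.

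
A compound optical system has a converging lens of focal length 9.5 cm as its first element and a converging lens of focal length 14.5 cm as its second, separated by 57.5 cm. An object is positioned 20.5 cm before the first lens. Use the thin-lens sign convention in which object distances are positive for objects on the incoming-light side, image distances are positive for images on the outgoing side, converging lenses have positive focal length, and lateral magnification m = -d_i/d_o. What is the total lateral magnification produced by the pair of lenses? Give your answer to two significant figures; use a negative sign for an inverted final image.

First lens: d_i1 = 1/(1/9.5 - 1/20.5) = 17.705 cm.
m_1 = -(17.705)/20.5 = -0.8636.
Object distance for lens 2: d_o2 = 57.5 - 17.705 = 39.795 cm.
Second lens: d_i2 = 1/(1/14.5 - 1/(39.795)) = 22.812 cm.
m_2 = -(22.812)/(39.795) = -0.5732.
Overall magnification: m = m_1 m_2 = 0.4951.

0.50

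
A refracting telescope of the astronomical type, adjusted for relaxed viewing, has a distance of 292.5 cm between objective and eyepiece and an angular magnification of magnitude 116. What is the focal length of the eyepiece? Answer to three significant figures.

2.50 cm

In normal adjustment the tube length equals f_obj + f_eye and |M| = f_obj/f_eye.
So f_obj = 116 f_eye and 116 f_eye + f_eye = 292.5 cm, giving f_eye = 292.5/117 = 2.500 cm and f_obj = 290.000 cm.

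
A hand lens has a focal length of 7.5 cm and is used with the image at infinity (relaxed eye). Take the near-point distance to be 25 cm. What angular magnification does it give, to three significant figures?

M = D/f = 25/7.5 = 3.333.

3.33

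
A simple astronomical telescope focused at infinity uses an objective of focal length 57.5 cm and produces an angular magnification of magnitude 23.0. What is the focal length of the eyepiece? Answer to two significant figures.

|M| = f_obj/f_eye, so f_eye = f_obj/|M| = 57.5/23.0 = 2.500 cm.

2.5 cm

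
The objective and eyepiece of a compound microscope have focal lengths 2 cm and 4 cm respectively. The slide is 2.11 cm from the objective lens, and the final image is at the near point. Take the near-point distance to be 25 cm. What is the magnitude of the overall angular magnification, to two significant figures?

Objective: 1/d_i = 1/f_obj - 1/d_o = 1/2 - 1/2.11 = 0.02607 cm^-1, so d_i = 38.364 cm.
m_obj = -d_i/d_o = -38.364/2.11 = -18.182.
Eyepiece angular magnification (image at near point): M_eye = 1 + D/f_e = 1 + 25/4 = 7.250.
Overall M = m_obj x M_eye = (-18.182)(7.250) = -131.82.
|M| = 131.82.

130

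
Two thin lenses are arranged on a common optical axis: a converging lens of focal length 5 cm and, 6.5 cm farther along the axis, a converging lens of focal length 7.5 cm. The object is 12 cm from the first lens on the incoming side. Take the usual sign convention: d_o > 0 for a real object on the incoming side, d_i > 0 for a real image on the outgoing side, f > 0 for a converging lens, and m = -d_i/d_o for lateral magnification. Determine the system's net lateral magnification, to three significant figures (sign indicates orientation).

-0.560

Lens 1: 1/d_i1 = 1/f_1 - 1/d_o1 = 1/5 - 1/12 = 0.11667 cm^-1, so d_i1 = 8.571 cm.
m_1 = -(8.571)/12 = -0.7143.
This image would form 8.571 cm past lens 1, i.e. 2.071 cm beyond lens 2, so it is a virtual object for lens 2: d_o2 = 6.5 - 8.571 = -2.071 cm.
Lens 2: 1/d_i2 = 1/f_2 - 1/d_o2 = 1/7.5 - 1/(-2.071) = 0.61609 cm^-1, so d_i2 = 1.623 cm.
m_2 = -(1.623)/(-2.071) = 0.7836.
Overall magnification: m = m_1 m_2 = -0.5597.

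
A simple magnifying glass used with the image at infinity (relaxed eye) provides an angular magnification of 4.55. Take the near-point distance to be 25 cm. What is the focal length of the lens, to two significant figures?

For the image at infinity, M = D/f.
f = D/M = 25/4.55 = 5.495 cm.

5.5 cm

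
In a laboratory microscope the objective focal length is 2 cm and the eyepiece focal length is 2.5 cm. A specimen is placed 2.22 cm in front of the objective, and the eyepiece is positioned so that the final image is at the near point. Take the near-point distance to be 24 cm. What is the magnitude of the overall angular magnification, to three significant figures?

96.4

Objective: 1/d_i = 1/f_obj - 1/d_o = 1/2 - 1/2.22 = 0.04955 cm^-1, so d_i = 20.182 cm.
m_obj = -d_i/d_o = -20.182/2.22 = -9.091.
Eyepiece angular magnification (image at near point): M_eye = 1 + D/f_e = 1 + 24/2.5 = 10.600.
Overall M = m_obj x M_eye = (-9.091)(10.600) = -96.36.
|M| = 96.36.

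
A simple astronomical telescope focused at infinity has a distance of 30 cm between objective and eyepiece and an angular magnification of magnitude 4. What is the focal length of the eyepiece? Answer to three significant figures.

In normal adjustment the tube length equals f_obj + f_eye and |M| = f_obj/f_eye.
So f_obj = 4 f_eye and 4 f_eye + f_eye = 30 cm, giving f_eye = 30/5 = 6.000 cm and f_obj = 24.000 cm.

6.00 cm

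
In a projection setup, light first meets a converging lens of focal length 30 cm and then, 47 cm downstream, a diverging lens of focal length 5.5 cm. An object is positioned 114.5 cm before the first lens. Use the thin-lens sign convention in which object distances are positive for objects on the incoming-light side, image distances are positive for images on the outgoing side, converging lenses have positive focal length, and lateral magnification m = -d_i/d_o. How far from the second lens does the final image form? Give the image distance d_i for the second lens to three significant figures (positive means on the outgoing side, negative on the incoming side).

First lens: d_i1 = 1/(1/30 - 1/114.5) = 40.651 cm.
That image sits 6.349 cm in front of the second lens, so d_o2 = 6.349 cm.
Second lens: d_i2 = 1/(1/(-5.5) - 1/(6.349)) = -2.947 cm.

-2.95 cm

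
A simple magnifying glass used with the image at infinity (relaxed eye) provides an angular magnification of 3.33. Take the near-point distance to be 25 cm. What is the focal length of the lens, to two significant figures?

7.5 cm

For the image at infinity, M = D/f.
f = D/M = 25/3.33 = 7.508 cm.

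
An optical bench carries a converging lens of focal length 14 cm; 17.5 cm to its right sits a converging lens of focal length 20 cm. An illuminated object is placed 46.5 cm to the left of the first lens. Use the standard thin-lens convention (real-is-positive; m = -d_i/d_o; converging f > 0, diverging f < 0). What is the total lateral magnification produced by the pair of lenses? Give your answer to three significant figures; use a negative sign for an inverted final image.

-0.382

Lens 1: 1/d_i1 = 1/f_1 - 1/d_o1 = 1/14 - 1/46.5 = 0.04992 cm^-1, so d_i1 = 20.031 cm.
m_1 = -(20.031)/46.5 = -0.4308.
This image would form 20.031 cm past lens 1, i.e. 2.531 cm beyond lens 2, so it is a virtual object for lens 2: d_o2 = 17.5 - 20.031 = -2.531 cm.
Lens 2: 1/d_i2 = 1/f_2 - 1/d_o2 = 1/20 - 1/(-2.531) = 0.44514 cm^-1, so d_i2 = 2.247 cm.
m_2 = -(2.247)/(-2.531) = 0.8877.
Overall magnification: m = m_1 m_2 = -0.3824.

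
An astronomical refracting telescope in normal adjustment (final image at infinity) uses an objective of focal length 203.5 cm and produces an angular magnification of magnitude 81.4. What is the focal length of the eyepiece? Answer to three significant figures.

|M| = f_obj/f_eye, so f_eye = f_obj/|M| = 203.5/81.4 = 2.500 cm.

2.50 cm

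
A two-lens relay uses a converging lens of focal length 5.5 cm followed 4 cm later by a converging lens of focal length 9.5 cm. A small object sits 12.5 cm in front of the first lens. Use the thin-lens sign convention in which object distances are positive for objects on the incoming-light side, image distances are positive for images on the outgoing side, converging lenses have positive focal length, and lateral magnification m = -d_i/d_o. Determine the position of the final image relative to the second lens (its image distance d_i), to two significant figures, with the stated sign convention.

3.6 cm

First lens: d_i1 = 1/(1/5.5 - 1/12.5) = 9.821 cm.
This image would form 9.821 cm past lens 1, i.e. 5.821 cm beyond lens 2, so it is a virtual object for lens 2: d_o2 = 4 - 9.821 = -5.821 cm.
Second lens: d_i2 = 1/(1/9.5 - 1/(-5.821)) = 3.610 cm.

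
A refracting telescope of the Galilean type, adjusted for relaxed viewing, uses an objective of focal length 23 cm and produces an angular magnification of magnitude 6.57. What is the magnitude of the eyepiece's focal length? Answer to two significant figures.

3.5 cm

|M| = f_obj/|f_eye|, so |f_eye| = f_obj/|M| = 23/6.57 = 3.501 cm.
(The eyepiece is diverging, so its signed focal length is -3.501 cm.)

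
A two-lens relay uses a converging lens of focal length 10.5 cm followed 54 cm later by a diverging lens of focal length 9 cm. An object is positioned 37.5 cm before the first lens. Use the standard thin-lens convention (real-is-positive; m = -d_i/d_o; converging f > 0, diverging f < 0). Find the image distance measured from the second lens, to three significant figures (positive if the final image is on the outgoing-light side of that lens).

-7.33 cm

Applying the thin-lens equation to the first lens, 1/10.5 = 1/37.5 + 1/d_i1, which gives d_i1 = 14.583 cm.
Object distance for lens 2: d_o2 = 54 - 14.583 = 39.417 cm.
Applying the thin-lens equation again with f_2 = -9 cm and d_o2 = 39.417 cm gives d_i2 = -7.327 cm.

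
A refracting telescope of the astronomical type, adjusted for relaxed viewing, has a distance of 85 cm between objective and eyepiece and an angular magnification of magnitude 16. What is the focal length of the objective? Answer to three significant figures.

80.0 cm

In normal adjustment the tube length equals f_obj + f_eye and |M| = f_obj/f_eye.
So f_obj = 16 f_eye and 16 f_eye + f_eye = 85 cm, giving f_eye = 85/17 = 5.000 cm and f_obj = 80.000 cm.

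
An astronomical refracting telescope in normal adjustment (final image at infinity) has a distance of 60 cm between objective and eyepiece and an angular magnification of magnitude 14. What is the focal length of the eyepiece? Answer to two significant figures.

In normal adjustment the tube length equals f_obj + f_eye and |M| = f_obj/f_eye.
So f_obj = 14 f_eye and 14 f_eye + f_eye = 60 cm, giving f_eye = 60/15 = 4.000 cm and f_obj = 56.000 cm.

4.0 cm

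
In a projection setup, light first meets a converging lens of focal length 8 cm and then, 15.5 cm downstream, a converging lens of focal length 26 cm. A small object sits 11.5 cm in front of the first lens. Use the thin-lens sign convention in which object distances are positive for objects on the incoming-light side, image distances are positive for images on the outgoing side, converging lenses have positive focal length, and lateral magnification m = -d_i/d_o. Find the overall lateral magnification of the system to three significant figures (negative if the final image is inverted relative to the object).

-1.62

Lens 1: 1/d_i1 = 1/f_1 - 1/d_o1 = 1/8 - 1/11.5 = 0.03804 cm^-1, so d_i1 = 26.286 cm.
m_1 = -(26.286)/11.5 = -2.2857.
Since 26.286 cm > 15.5 cm, the first image lies past the second lens and serves as a virtual object: d_o2 = L - d_i1 = -10.786 cm.
Lens 2: 1/d_i2 = 1/f_2 - 1/d_o2 = 1/26 - 1/(-10.786) = 0.13118 cm^-1, so d_i2 = 7.623 cm.
m_2 = -(7.623)/(-10.786) = 0.7068.
Total m = m_1 x m_2 = (-2.2857)(0.7068) = -1.6155.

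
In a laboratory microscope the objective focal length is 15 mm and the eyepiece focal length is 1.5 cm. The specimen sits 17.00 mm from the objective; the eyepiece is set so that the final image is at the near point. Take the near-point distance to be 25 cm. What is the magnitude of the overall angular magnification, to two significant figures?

Convert to cm: f_obj = 15 mm = 1.5 cm; d_o = 17.00 mm = 1.70 cm.
Objective: 1/d_i = 1/f_obj - 1/d_o = 1/1.5 - 1/1.70 = 0.07843 cm^-1, so d_i = 12.750 cm.
m_obj = -d_i/d_o = -12.750/1.70 = -7.500.
Eyepiece angular magnification (image at near point): M_eye = 1 + D/f_e = 1 + 25/1.5 = 17.667.
Overall M = m_obj x M_eye = (-7.500)(17.667) = -132.50.
|M| = 132.50.

130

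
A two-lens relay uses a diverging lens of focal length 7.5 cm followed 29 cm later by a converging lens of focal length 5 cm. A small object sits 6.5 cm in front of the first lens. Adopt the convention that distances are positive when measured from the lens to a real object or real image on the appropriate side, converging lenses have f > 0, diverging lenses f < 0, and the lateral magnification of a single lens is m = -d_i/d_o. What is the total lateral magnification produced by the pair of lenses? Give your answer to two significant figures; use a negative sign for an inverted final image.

-0.097

Lens 1: 1/d_i1 = 1/f_1 - 1/d_o1 = 1/(-7.5) - 1/6.5 = -0.28718 cm^-1, so d_i1 = -3.482 cm.
m_1 = -(-3.482)/6.5 = 0.5357.
With d_i1 < 0 the first image is virtual and lies on the object side; the object distance for lens 2 is d_o2 = 29 - (-3.482) = 32.482 cm.
Lens 2: 1/d_i2 = 1/f_2 - 1/d_o2 = 1/5 - 1/(32.482) = 0.16921 cm^-1, so d_i2 = 5.910 cm.
m_2 = -(5.910)/(32.482) = -0.1819.
The system's lateral magnification is m_1 m_2 = (0.5357)(-0.1819) = -0.0975.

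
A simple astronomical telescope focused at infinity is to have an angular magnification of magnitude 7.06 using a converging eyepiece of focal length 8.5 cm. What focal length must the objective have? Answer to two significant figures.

60 cm

|M| = f_obj/|f_eye|, so f_obj = |M| x |f_eye| = 7.06 x 8.5 = 60.010 cm.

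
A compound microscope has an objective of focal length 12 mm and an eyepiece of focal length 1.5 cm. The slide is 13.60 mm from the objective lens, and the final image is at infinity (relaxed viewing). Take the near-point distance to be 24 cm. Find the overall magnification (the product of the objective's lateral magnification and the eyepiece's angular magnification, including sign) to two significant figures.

-120

Convert to cm: f_obj = 12 mm = 1.2 cm; d_o = 13.60 mm = 1.36 cm.
Objective: 1/d_i = 1/f_obj - 1/d_o = 1/1.2 - 1/1.36 = 0.09804 cm^-1, so d_i = 10.200 cm.
m_obj = -d_i/d_o = -10.200/1.36 = -7.500.
Eyepiece angular magnification (image at infinity): M_eye = D/f_e = 24/1.5 = 16.000.
Overall M = m_obj x M_eye = (-7.500)(16.000) = -120.00.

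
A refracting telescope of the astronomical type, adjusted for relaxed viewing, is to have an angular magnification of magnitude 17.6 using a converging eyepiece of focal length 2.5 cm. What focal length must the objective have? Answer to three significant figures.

44.0 cm

|M| = f_obj/|f_eye|, so f_obj = |M| x |f_eye| = 17.6 x 2.5 = 44.000 cm.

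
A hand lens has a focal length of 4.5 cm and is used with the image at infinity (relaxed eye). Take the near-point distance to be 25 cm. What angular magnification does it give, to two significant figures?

M = D/f = 25/4.5 = 5.556.

5.6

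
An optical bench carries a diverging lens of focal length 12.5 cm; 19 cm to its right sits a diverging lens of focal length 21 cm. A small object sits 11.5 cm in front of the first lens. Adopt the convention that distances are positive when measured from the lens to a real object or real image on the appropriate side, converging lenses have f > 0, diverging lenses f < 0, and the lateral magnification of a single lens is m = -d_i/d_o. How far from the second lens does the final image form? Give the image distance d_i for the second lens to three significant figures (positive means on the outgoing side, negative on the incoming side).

Lens 1: 1/d_i1 = 1/f_1 - 1/d_o1 = 1/(-12.5) - 1/11.5 = -0.16696 cm^-1, so d_i1 = -5.990 cm.
With d_i1 < 0 the first image is virtual and lies on the object side; the object distance for lens 2 is d_o2 = 19 - (-5.990) = 24.990 cm.
Lens 2: 1/d_i2 = 1/f_2 - 1/d_o2 = 1/(-21) - 1/(24.990) = -0.08764 cm^-1, so d_i2 = -11.411 cm.

-11.4 cm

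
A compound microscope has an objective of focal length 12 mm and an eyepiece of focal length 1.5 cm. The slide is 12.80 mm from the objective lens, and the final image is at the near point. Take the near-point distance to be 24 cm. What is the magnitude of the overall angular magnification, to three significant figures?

Convert to cm: f_obj = 12 mm = 1.2 cm; d_o = 12.80 mm = 1.28 cm.
Objective: 1/d_i = 1/f_obj - 1/d_o = 1/1.2 - 1/1.28 = 0.05208 cm^-1, so d_i = 19.200 cm.
m_obj = -d_i/d_o = -19.200/1.28 = -15.000.
Eyepiece angular magnification (image at near point): M_eye = 1 + D/f_e = 1 + 24/1.5 = 17.000.
Overall M = m_obj x M_eye = (-15.000)(17.000) = -255.00.
|M| = 255.00.

255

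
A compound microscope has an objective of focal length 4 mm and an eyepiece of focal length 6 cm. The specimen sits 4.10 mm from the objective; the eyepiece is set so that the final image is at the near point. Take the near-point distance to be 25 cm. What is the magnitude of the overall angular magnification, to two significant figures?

Convert to cm: f_obj = 4 mm = 0.4 cm; d_o = 4.10 mm = 0.41 cm.
Objective: 1/d_i = 1/f_obj - 1/d_o = 1/0.4 - 1/0.41 = 0.06098 cm^-1, so d_i = 16.400 cm.
m_obj = -d_i/d_o = -16.400/0.41 = -40.000.
Eyepiece angular magnification (image at near point): M_eye = 1 + D/f_e = 1 + 25/6 = 5.167.
Overall M = m_obj x M_eye = (-40.000)(5.167) = -206.67.
|M| = 206.67.

210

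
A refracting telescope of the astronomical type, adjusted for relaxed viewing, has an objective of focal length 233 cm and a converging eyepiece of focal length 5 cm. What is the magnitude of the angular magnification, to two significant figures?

|M| = f_obj/|f_eye| = 233/5 = 46.600.

47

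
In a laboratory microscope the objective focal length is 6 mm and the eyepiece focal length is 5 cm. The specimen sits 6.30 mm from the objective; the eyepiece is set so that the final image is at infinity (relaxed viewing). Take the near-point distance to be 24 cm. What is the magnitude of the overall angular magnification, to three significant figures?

96.0

Convert to cm: f_obj = 6 mm = 0.6 cm; d_o = 6.30 mm = 0.63 cm.
Objective: 1/d_i = 1/f_obj - 1/d_o = 1/0.6 - 1/0.63 = 0.07937 cm^-1, so d_i = 12.600 cm.
m_obj = -d_i/d_o = -12.600/0.63 = -20.000.
Eyepiece angular magnification (image at infinity): M_eye = D/f_e = 24/5 = 4.800.
Overall M = m_obj x M_eye = (-20.000)(4.800) = -96.00.
|M| = 96.00.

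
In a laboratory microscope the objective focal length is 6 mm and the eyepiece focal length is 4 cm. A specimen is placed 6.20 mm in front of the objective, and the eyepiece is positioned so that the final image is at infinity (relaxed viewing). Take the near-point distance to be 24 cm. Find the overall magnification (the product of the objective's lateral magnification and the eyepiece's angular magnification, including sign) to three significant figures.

Convert to cm: f_obj = 6 mm = 0.6 cm; d_o = 6.20 mm = 0.62 cm.
Objective: 1/d_i = 1/f_obj - 1/d_o = 1/0.6 - 1/0.62 = 0.05376 cm^-1, so d_i = 18.600 cm.
m_obj = -d_i/d_o = -18.600/0.62 = -30.000.
Eyepiece angular magnification (image at infinity): M_eye = D/f_e = 24/4 = 6.000.
Overall M = m_obj x M_eye = (-30.000)(6.000) = -180.00.

-180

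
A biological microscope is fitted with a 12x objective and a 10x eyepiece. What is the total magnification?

The overall magnification of a compound microscope is the product of the objective and eyepiece magnifications:
M = M_obj x M_eye = 12 x 10 = 120.

120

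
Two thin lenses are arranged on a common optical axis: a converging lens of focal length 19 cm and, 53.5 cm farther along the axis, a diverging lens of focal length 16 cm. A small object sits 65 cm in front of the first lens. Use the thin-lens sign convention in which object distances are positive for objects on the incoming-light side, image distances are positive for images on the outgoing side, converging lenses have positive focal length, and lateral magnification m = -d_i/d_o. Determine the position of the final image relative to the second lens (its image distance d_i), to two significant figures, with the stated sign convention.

-10 cm

Lens 1: 1/d_i1 = 1/f_1 - 1/d_o1 = 1/19 - 1/65 = 0.03725 cm^-1, so d_i1 = 26.848 cm.
Object distance for lens 2: d_o2 = 53.5 - 26.848 = 26.652 cm.
Lens 2: 1/d_i2 = 1/f_2 - 1/d_o2 = 1/(-16) - 1/(26.652) = -0.10002 cm^-1, so d_i2 = -9.998 cm.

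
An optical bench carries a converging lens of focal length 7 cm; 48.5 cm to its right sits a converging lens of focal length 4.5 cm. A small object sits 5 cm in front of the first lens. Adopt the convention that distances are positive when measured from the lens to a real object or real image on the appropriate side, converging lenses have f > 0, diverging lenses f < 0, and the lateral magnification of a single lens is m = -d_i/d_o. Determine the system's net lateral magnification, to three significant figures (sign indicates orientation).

Applying the thin-lens equation to the first lens, 1/7 = 1/5 + 1/d_i1, which gives d_i1 = -17.500 cm.
Its lateral magnification is m_1 = -d_i1/d_o1 = -(-17.500)/5 = 3.5000.
The intermediate image is virtual, 17.500 cm to the left of lens 1, so d_o2 = L - d_i1 = 48.5 - (-17.500) = 66.000 cm.
Applying the thin-lens equation again with f_2 = 4.5 cm and d_o2 = 66.000 cm gives d_i2 = 4.829 cm.
m_2 = -(4.829)/(66.000) = -0.0732.
The system's lateral magnification is m_1 m_2 = (3.5000)(-0.0732) = -0.2561.

-0.256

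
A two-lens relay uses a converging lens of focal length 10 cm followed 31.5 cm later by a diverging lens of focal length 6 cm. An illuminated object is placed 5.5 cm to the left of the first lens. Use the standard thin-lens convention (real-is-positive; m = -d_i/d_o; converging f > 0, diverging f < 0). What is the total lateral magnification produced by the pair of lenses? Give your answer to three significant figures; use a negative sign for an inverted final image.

First lens: d_i1 = 1/(1/10 - 1/5.5) = -12.222 cm.
m_1 = -(-12.222)/5.5 = 2.2222.
With d_i1 < 0 the first image is virtual and lies on the object side; the object distance for lens 2 is d_o2 = 31.5 - (-12.222) = 43.722 cm.
Second lens: d_i2 = 1/(1/(-6) - 1/(43.722)) = -5.276 cm.
m_2 = -(-5.276)/(43.722) = 0.1207.
The system's lateral magnification is m_1 m_2 = (2.2222)(0.1207) = 0.2682.

0.268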